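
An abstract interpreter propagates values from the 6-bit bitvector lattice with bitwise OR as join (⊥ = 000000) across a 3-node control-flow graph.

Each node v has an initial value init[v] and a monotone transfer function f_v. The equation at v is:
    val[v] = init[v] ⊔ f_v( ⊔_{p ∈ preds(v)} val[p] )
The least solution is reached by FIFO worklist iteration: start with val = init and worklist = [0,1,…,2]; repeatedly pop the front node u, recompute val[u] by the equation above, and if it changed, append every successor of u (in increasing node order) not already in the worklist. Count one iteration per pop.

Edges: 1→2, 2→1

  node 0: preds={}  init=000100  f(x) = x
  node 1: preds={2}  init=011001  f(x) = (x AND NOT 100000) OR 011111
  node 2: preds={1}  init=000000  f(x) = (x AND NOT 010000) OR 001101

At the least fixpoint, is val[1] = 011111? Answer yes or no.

Iteration log — 4 steps:
  step 1. node 0  ⊔preds=000000  new=000100  stable
  step 2. node 1  ⊔preds=000000  new=011111  old=011001  +wl: 
  step 3. node 2  ⊔preds=011111  new=001111  old=000000  +wl: 1
  step 4. node 1  ⊔preds=001111  new=011111  stable

Least fixpoint reached:
  node 0: 000100
  node 1: 011111
  node 2: 001111

yes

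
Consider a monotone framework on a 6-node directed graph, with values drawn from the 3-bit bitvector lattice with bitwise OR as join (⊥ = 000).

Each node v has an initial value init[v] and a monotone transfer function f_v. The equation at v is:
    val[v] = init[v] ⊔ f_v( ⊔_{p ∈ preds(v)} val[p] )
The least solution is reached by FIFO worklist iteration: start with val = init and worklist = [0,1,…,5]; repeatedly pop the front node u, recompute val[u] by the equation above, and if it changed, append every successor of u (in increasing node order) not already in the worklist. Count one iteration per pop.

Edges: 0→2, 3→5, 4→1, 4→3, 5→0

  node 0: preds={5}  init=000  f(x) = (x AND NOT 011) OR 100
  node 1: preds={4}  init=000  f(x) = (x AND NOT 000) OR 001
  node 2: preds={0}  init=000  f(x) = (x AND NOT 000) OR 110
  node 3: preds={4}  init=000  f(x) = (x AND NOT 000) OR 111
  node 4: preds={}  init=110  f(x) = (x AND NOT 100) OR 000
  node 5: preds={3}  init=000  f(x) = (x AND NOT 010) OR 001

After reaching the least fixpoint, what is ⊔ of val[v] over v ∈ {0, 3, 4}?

Iteration log — 7 steps:
  step 1. node 0  ⊔preds=000  new=100  old=000  +wl: 
  step 2. node 1  ⊔preds=110  new=111  old=000  +wl: 
  step 3. node 2  ⊔preds=100  new=110  old=000  +wl: 
  step 4. node 3  ⊔preds=110  new=111  old=000  +wl: 
  step 5. node 4  ⊔preds=000  new=110  stable
  step 6. node 5  ⊔preds=111  new=101  old=000  +wl: 0
  step 7. node 0  ⊔preds=101  new=100  stable

Least fixpoint reached:
  node 0: 100
  node 1: 111
  node 2: 110
  node 3: 111
  node 4: 110
  node 5: 101

111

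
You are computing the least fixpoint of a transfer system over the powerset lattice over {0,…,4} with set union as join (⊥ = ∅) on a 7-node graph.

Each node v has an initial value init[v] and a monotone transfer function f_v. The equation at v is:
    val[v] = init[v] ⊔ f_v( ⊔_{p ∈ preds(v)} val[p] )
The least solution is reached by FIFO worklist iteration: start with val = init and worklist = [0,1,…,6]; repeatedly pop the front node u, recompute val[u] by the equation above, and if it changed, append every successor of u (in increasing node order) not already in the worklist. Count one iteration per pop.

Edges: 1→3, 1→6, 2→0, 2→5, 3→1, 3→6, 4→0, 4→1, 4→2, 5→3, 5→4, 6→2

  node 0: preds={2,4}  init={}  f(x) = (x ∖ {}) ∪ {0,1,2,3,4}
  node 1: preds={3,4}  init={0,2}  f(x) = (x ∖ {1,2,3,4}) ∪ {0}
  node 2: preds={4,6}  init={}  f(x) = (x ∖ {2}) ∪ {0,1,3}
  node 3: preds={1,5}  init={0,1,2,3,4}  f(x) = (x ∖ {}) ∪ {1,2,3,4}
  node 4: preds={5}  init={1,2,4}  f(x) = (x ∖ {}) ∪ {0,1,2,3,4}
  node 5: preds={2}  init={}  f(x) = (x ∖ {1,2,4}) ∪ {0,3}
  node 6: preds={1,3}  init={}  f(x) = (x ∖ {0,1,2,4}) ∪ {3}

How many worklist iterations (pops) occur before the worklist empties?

Trace (12 dequeues):
  [1] u=0 | in {1,2,4} | out {0,1,2,3,4} | prev {} | push {}
  [2] u=1 | in {0,1,2,3,4} | out {0,2} | ==
  [3] u=2 | in {1,2,4} | out {0,1,3,4} | prev {} | push {0}
  [4] u=3 | in {0,2} | out {0,1,2,3,4} | ==
  [5] u=4 | in {} | out {0,1,2,3,4} | prev {1,2,4} | push {1,2}
  [6] u=5 | in {0,1,3,4} | out {0,3} | prev {} | push {3,4}
  [7] u=6 | in {0,1,2,3,4} | out {3} | prev {} | push {}
  [8] u=0 | in {0,1,2,3,4} | out {0,1,2,3,4} | ==
  [9] u=1 | in {0,1,2,3,4} | out {0,2} | ==
  [10] u=2 | in {0,1,2,3,4} | out {0,1,3,4} | ==
  [11] u=3 | in {0,2,3} | out {0,1,2,3,4} | ==
  [12] u=4 | in {0,3} | out {0,1,2,3,4} | ==

Converged values:
  [0] {0,1,2,3,4}
  [1] {0,2}
  [2] {0,1,3,4}
  [3] {0,1,2,3,4}
  [4] {0,1,2,3,4}
  [5] {0,3}
  [6] {3}

12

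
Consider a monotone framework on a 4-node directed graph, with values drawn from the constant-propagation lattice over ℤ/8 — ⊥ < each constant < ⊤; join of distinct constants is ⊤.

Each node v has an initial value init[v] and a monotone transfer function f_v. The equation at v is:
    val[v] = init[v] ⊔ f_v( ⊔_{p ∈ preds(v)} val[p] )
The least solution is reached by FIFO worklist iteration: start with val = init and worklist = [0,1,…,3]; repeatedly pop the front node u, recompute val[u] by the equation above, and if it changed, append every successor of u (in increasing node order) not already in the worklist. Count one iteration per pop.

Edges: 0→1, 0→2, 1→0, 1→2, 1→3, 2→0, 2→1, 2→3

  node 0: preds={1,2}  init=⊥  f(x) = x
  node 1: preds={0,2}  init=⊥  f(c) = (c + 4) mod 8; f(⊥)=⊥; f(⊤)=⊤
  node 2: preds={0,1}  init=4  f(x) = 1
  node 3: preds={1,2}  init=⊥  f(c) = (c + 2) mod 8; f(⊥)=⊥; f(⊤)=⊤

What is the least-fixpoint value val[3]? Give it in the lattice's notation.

Iteration log — 9 steps:
  step 1. node 0  ⊔preds=4  new=4  old=⊥  +wl: 
  step 2. node 1  ⊔preds=4  new=0  old=⊥  +wl: 0
  step 3. node 2  ⊔preds=⊤  new=⊤  old=4  +wl: 1
  step 4. node 3  ⊔preds=⊤  new=⊤  old=⊥  +wl: 
  step 5. node 0  ⊔preds=⊤  new=⊤  old=4  +wl: 2
  step 6. node 1  ⊔preds=⊤  new=⊤  old=0  +wl: 0,3
  step 7. node 2  ⊔preds=⊤  new=⊤  stable
  step 8. node 0  ⊔preds=⊤  new=⊤  stable
  step 9. node 3  ⊔preds=⊤  new=⊤  stable

Least fixpoint reached:
  node 0: ⊤
  node 1: ⊤
  node 2: ⊤
  node 3: ⊤

⊤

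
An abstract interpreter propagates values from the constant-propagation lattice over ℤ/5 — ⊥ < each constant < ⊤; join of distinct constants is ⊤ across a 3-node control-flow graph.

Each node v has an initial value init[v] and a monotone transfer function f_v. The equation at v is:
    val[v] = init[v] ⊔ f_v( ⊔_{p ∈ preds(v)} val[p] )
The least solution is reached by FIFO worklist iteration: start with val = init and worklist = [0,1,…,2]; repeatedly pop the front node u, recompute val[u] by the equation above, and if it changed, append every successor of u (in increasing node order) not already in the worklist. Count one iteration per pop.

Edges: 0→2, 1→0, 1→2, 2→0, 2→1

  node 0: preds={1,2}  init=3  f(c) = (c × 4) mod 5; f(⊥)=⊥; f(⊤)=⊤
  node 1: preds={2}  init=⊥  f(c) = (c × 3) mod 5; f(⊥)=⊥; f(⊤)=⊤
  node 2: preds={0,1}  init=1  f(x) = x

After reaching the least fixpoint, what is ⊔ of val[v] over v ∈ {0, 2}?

Iteration log — 7 steps:
  step 1. node 0  ⊔preds=1  new=⊤  old=3  +wl: 
  step 2. node 1  ⊔preds=1  new=3  old=⊥  +wl: 0
  step 3. node 2  ⊔preds=⊤  new=⊤  old=1  +wl: 1
  step 4. node 0  ⊔preds=⊤  new=⊤  stable
  step 5. node 1  ⊔preds=⊤  new=⊤  old=3  +wl: 0,2
  step 6. node 0  ⊔preds=⊤  new=⊤  stable
  step 7. node 2  ⊔preds=⊤  new=⊤  stable

Least fixpoint reached:
  node 0: ⊤
  node 1: ⊤
  node 2: ⊤

⊤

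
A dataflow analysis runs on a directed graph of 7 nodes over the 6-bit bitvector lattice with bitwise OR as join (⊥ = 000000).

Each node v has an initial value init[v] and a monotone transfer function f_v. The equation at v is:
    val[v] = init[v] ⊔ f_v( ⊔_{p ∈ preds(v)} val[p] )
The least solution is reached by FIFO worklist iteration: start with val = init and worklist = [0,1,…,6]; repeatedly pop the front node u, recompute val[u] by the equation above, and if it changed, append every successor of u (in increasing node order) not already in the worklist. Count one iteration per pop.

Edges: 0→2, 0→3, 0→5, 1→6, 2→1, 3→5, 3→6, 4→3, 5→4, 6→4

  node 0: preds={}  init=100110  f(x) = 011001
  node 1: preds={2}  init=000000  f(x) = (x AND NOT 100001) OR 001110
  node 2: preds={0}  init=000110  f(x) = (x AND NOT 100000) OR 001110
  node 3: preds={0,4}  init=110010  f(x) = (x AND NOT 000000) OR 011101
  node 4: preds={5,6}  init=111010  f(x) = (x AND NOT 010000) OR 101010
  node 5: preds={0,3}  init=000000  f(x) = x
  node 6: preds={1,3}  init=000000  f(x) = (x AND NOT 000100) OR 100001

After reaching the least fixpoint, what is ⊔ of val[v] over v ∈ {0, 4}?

111111

Iteration log — 11 steps:
  step 1. node 0  ⊔preds=000000  new=111111  old=100110  +wl: 
  step 2. node 1  ⊔preds=000110  new=001110  old=000000  +wl: 
  step 3. node 2  ⊔preds=111111  new=011111  old=000110  +wl: 1
  step 4. node 3  ⊔preds=111111  new=111111  old=110010  +wl: 
  step 5. node 4  ⊔preds=000000  new=111010  stable
  step 6. node 5  ⊔preds=111111  new=111111  old=000000  +wl: 4
  step 7. node 6  ⊔preds=111111  new=111011  old=000000  +wl: 
  step 8. node 1  ⊔preds=011111  new=011110  old=001110  +wl: 6
  step 9. node 4  ⊔preds=111111  new=111111  old=111010  +wl: 3
  step 10. node 6  ⊔preds=111111  new=111011  stable
  step 11. node 3  ⊔preds=111111  new=111111  stable

Least fixpoint reached:
  node 0: 111111
  node 1: 011110
  node 2: 011111
  node 3: 111111
  node 4: 111111
  node 5: 111111
  node 6: 111011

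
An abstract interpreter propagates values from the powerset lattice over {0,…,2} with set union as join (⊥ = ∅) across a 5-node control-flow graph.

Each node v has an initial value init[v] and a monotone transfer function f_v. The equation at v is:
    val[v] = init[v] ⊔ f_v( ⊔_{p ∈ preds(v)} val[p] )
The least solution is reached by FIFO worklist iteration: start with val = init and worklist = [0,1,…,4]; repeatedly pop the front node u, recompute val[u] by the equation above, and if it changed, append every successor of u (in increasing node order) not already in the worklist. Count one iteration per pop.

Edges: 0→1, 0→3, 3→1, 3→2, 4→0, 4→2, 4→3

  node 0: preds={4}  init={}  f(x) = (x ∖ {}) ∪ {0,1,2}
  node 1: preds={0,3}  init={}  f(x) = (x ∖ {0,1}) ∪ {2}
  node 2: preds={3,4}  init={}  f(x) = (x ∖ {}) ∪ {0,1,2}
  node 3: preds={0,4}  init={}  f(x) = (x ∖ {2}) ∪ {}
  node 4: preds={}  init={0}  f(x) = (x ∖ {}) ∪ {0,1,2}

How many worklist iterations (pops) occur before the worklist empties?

Iteration log — 9 steps:
  step 1. node 0  ⊔preds={0}  new={0,1,2}  old={}  +wl: 
  step 2. node 1  ⊔preds={0,1,2}  new={2}  old={}  +wl: 
  step 3. node 2  ⊔preds={0}  new={0,1,2}  old={}  +wl: 
  step 4. node 3  ⊔preds={0,1,2}  new={0,1}  old={}  +wl: 1,2
  step 5. node 4  ⊔preds={}  new={0,1,2}  old={0}  +wl: 0,3
  step 6. node 1  ⊔preds={0,1,2}  new={2}  stable
  step 7. node 2  ⊔preds={0,1,2}  new={0,1,2}  stable
  step 8. node 0  ⊔preds={0,1,2}  new={0,1,2}  stable
  step 9. node 3  ⊔preds={0,1,2}  new={0,1}  stable

Least fixpoint reached:
  node 0: {0,1,2}
  node 1: {2}
  node 2: {0,1,2}
  node 3: {0,1}
  node 4: {0,1,2}

9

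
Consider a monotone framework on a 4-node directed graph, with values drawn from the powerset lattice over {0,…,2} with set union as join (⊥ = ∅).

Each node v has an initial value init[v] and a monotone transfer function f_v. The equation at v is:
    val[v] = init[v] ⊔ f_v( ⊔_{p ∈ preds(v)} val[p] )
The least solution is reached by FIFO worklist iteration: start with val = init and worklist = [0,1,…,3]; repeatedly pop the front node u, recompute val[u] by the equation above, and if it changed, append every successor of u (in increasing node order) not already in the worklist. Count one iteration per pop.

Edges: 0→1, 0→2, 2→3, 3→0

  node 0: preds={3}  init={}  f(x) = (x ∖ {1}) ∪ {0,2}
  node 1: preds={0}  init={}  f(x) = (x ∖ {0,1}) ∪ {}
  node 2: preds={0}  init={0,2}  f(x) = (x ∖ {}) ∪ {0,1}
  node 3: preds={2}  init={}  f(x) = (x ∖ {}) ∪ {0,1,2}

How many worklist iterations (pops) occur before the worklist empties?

Iteration log — 5 steps:
  step 1. node 0  ⊔preds={}  new={0,2}  old={}  +wl: 
  step 2. node 1  ⊔preds={0,2}  new={2}  old={}  +wl: 
  step 3. node 2  ⊔preds={0,2}  new={0,1,2}  old={0,2}  +wl: 
  step 4. node 3  ⊔preds={0,1,2}  new={0,1,2}  old={}  +wl: 0
  step 5. node 0  ⊔preds={0,1,2}  new={0,2}  stable

Least fixpoint reached:
  node 0: {0,2}
  node 1: {2}
  node 2: {0,1,2}
  node 3: {0,1,2}

5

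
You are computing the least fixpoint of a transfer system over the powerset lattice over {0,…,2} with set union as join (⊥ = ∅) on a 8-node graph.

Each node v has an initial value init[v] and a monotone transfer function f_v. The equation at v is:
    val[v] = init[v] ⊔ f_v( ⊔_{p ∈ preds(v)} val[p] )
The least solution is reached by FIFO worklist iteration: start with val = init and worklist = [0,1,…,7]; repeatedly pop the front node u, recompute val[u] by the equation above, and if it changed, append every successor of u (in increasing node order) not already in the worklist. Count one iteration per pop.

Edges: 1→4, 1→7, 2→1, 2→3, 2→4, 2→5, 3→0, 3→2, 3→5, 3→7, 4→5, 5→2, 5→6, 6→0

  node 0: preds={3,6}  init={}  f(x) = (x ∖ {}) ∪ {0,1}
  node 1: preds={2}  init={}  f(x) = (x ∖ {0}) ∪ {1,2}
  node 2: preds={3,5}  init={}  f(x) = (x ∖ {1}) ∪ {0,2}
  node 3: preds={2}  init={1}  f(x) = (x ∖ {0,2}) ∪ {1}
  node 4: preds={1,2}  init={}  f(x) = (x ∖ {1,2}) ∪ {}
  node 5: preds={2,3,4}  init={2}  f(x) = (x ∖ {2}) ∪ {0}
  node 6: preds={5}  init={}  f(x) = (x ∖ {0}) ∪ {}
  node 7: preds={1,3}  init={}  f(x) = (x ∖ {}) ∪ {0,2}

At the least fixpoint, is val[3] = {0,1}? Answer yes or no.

Iteration log — 11 steps:
  step 1. node 0  ⊔preds={1}  new={0,1}  old={}  +wl: 
  step 2. node 1  ⊔preds={}  new={1,2}  old={}  +wl: 
  step 3. node 2  ⊔preds={1,2}  new={0,2}  old={}  +wl: 1
  step 4. node 3  ⊔preds={0,2}  new={1}  stable
  step 5. node 4  ⊔preds={0,1,2}  new={0}  old={}  +wl: 
  step 6. node 5  ⊔preds={0,1,2}  new={0,1,2}  old={2}  +wl: 2
  step 7. node 6  ⊔preds={0,1,2}  new={1,2}  old={}  +wl: 0
  step 8. node 7  ⊔preds={1,2}  new={0,1,2}  old={}  +wl: 
  step 9. node 1  ⊔preds={0,2}  new={1,2}  stable
  step 10. node 2  ⊔preds={0,1,2}  new={0,2}  stable
  step 11. node 0  ⊔preds={1,2}  new={0,1,2}  old={0,1}  +wl: 

Least fixpoint reached:
  node 0: {0,1,2}
  node 1: {1,2}
  node 2: {0,2}
  node 3: {1}
  node 4: {0}
  node 5: {0,1,2}
  node 6: {1,2}
  node 7: {0,1,2}

no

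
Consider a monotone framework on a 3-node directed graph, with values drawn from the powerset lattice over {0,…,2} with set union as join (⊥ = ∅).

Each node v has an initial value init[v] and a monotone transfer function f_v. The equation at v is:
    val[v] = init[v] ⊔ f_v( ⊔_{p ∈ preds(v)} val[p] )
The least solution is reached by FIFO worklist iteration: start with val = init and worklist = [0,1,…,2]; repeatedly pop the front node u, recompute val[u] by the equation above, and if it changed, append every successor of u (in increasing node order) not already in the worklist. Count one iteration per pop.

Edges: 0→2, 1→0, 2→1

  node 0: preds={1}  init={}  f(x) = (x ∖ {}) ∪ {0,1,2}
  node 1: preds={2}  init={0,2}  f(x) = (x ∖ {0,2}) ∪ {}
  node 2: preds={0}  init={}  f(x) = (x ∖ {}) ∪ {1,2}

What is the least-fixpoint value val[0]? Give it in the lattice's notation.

{0,1,2}

Trace (5 dequeues):
  [1] u=0 | in {0,2} | out {0,1,2} | prev {} | push {}
  [2] u=1 | in {} | out {0,2} | ==
  [3] u=2 | in {0,1,2} | out {0,1,2} | prev {} | push {1}
  [4] u=1 | in {0,1,2} | out {0,1,2} | prev {0,2} | push {0}
  [5] u=0 | in {0,1,2} | out {0,1,2} | ==

Converged values:
  [0] {0,1,2}
  [1] {0,1,2}
  [2] {0,1,2}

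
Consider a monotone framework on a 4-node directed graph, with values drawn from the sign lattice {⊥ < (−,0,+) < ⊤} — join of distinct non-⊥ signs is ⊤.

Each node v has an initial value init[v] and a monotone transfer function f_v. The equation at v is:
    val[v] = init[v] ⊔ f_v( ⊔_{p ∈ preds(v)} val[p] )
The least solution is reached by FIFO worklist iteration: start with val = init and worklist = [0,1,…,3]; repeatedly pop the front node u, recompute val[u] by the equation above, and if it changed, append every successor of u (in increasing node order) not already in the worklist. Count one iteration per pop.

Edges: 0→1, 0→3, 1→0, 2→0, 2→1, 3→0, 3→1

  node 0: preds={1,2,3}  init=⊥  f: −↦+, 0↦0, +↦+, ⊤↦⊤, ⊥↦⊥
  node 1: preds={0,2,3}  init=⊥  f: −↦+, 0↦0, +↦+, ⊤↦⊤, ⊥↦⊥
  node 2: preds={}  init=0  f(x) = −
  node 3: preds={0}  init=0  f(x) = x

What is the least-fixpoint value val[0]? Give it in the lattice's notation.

Trace (9 dequeues):
  [1] u=0 | in 0 | out 0 | prev ⊥ | push {}
  [2] u=1 | in 0 | out 0 | prev ⊥ | push {0}
  [3] u=2 | in ⊥ | out ⊤ | prev 0 | push {1}
  [4] u=3 | in 0 | out 0 | ==
  [5] u=0 | in ⊤ | out ⊤ | prev 0 | push {3}
  [6] u=1 | in ⊤ | out ⊤ | prev 0 | push {0}
  [7] u=3 | in ⊤ | out ⊤ | prev 0 | push {1}
  [8] u=0 | in ⊤ | out ⊤ | ==
  [9] u=1 | in ⊤ | out ⊤ | ==

Converged values:
  [0] ⊤
  [1] ⊤
  [2] ⊤
  [3] ⊤

⊤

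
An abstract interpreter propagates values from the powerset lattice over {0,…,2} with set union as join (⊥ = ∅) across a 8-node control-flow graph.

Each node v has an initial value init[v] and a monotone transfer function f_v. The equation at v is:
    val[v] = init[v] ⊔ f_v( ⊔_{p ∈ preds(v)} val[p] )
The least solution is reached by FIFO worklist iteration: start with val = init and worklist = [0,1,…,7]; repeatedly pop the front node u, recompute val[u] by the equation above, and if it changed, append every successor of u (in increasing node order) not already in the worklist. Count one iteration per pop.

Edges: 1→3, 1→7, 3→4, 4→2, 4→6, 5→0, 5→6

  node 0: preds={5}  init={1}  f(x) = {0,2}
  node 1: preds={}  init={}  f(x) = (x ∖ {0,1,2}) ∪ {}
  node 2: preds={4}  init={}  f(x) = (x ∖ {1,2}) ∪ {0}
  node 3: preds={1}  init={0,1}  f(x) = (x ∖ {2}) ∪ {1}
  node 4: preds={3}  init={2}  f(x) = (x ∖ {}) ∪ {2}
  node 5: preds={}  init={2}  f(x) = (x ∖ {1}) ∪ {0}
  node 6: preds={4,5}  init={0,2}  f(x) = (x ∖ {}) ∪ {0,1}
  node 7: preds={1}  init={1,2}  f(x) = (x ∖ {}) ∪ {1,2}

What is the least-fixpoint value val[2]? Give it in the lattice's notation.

Iteration log — 10 steps:
  step 1. node 0  ⊔preds={2}  new={0,1,2}  old={1}  +wl: 
  step 2. node 1  ⊔preds={}  new={}  stable
  step 3. node 2  ⊔preds={2}  new={0}  old={}  +wl: 
  step 4. node 3  ⊔preds={}  new={0,1}  stable
  step 5. node 4  ⊔preds={0,1}  new={0,1,2}  old={2}  +wl: 2
  step 6. node 5  ⊔preds={}  new={0,2}  old={2}  +wl: 0
  step 7. node 6  ⊔preds={0,1,2}  new={0,1,2}  old={0,2}  +wl: 
  step 8. node 7  ⊔preds={}  new={1,2}  stable
  step 9. node 2  ⊔preds={0,1,2}  new={0}  stable
  step 10. node 0  ⊔preds={0,2}  new={0,1,2}  stable

Least fixpoint reached:
  node 0: {0,1,2}
  node 1: {}
  node 2: {0}
  node 3: {0,1}
  node 4: {0,1,2}
  node 5: {0,2}
  node 6: {0,1,2}
  node 7: {1,2}

{0}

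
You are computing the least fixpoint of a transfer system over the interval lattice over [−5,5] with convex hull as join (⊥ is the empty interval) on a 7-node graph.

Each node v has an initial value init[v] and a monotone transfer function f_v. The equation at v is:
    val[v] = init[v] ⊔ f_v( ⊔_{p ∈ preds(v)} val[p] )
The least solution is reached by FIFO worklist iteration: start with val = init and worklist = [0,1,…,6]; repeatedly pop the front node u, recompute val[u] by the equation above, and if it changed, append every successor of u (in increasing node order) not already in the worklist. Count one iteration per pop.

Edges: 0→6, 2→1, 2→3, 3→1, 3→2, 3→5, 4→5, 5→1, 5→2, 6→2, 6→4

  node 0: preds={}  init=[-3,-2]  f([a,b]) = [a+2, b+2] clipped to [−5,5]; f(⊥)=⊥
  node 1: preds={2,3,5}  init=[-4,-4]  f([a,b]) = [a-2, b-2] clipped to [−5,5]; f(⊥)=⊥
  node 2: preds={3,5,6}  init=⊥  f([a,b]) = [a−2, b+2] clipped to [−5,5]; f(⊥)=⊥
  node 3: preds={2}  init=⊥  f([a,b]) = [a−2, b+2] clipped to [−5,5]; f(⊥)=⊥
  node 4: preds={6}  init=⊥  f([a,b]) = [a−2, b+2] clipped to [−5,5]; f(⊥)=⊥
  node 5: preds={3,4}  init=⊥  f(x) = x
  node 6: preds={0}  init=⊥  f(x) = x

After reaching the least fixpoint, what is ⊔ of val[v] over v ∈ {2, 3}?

[-5,5]

Trace (22 dequeues):
  [1] u=0 | in ⊥ | out [-3,-2] | ==
  [2] u=1 | in ⊥ | out [-4,-4] | ==
  [3] u=2 | in ⊥ | out ⊥ | ==
  [4] u=3 | in ⊥ | out ⊥ | ==
  [5] u=4 | in ⊥ | out ⊥ | ==
  [6] u=5 | in ⊥ | out ⊥ | ==
  [7] u=6 | in [-3,-2] | out [-3,-2] | prev ⊥ | push {2,4}
  [8] u=2 | in [-3,-2] | out [-5,0] | prev ⊥ | push {1,3}
  [9] u=4 | in [-3,-2] | out [-5,0] | prev ⊥ | push {5}
  [10] u=1 | in [-5,0] | out [-5,-2] | prev [-4,-4] | push {}
  [11] u=3 | in [-5,0] | out [-5,2] | prev ⊥ | push {1,2}
  [12] u=5 | in [-5,2] | out [-5,2] | prev ⊥ | push {}
  [13] u=1 | in [-5,2] | out [-5,0] | prev [-5,-2] | push {}
  [14] u=2 | in [-5,2] | out [-5,4] | prev [-5,0] | push {1,3}
  [15] u=1 | in [-5,4] | out [-5,2] | prev [-5,0] | push {}
  [16] u=3 | in [-5,4] | out [-5,5] | prev [-5,2] | push {1,2,5}
  [17] u=1 | in [-5,5] | out [-5,3] | prev [-5,2] | push {}
  [18] u=2 | in [-5,5] | out [-5,5] | prev [-5,4] | push {1,3}
  [19] u=5 | in [-5,5] | out [-5,5] | prev [-5,2] | push {2}
  [20] u=1 | in [-5,5] | out [-5,3] | ==
  [21] u=3 | in [-5,5] | out [-5,5] | ==
  [22] u=2 | in [-5,5] | out [-5,5] | ==

Converged values:
  [0] [-3,-2]
  [1] [-5,3]
  [2] [-5,5]
  [3] [-5,5]
  [4] [-5,0]
  [5] [-5,5]
  [6] [-3,-2]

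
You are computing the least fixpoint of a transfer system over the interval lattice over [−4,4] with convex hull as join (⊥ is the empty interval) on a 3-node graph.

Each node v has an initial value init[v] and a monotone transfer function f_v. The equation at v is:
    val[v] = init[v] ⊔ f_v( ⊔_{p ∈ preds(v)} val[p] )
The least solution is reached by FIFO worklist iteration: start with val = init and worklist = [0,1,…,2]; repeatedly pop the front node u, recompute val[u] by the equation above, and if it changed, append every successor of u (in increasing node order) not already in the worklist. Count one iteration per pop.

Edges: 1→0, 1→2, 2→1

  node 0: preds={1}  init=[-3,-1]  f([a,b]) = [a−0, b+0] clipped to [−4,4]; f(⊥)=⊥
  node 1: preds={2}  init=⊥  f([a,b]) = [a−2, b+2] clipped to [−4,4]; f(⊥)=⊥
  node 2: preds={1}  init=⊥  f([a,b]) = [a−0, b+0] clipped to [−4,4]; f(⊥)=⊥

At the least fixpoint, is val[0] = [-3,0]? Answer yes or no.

Worklist (3 pops):
  #1 pop 0: in=⊥ → [-3,-1] (no change)
  #2 pop 1: in=⊥ → ⊥ (no change)
  #3 pop 2: in=⊥ → ⊥ (no change)

Fixpoint:
  val[0] = [-3,-1]
  val[1] = ⊥
  val[2] = ⊥

no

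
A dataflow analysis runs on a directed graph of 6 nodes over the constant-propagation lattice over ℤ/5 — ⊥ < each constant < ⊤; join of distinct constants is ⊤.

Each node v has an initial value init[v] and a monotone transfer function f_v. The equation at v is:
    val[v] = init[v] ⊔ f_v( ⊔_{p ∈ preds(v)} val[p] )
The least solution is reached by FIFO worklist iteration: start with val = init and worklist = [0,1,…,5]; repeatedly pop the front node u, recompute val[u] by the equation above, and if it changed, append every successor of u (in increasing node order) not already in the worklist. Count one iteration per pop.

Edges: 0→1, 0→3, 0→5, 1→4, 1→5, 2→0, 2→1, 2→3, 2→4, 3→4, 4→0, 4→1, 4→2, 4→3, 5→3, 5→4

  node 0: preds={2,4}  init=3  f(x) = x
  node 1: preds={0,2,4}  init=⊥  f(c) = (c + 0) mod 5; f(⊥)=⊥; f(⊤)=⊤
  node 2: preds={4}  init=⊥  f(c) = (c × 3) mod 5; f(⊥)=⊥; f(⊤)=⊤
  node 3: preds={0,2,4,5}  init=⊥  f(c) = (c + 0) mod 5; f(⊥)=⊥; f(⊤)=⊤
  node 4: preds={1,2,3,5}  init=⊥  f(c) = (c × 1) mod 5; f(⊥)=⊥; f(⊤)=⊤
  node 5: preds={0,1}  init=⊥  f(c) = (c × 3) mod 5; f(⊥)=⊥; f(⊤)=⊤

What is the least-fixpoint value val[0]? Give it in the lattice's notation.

Worklist (20 pops):
  #1 pop 0: in=⊥ → 3 (no change)
  #2 pop 1: in=3 → 3 (was ⊥); enqueue []
  #3 pop 2: in=⊥ → ⊥ (no change)
  #4 pop 3: in=3 → 3 (was ⊥); enqueue []
  #5 pop 4: in=3 → 3 (was ⊥); enqueue [0,1,2,3]
  #6 pop 5: in=3 → 4 (was ⊥); enqueue [4]
  #7 pop 0: in=3 → 3 (no change)
  #8 pop 1: in=3 → 3 (no change)
  #9 pop 2: in=3 → 4 (was ⊥); enqueue [0,1]
  #10 pop 3: in=⊤ → ⊤ (was 3); enqueue []
  #11 pop 4: in=⊤ → ⊤ (was 3); enqueue [2,3]
  #12 pop 0: in=⊤ → ⊤ (was 3); enqueue [5]
  #13 pop 1: in=⊤ → ⊤ (was 3); enqueue [4]
  #14 pop 2: in=⊤ → ⊤ (was 4); enqueue [0,1]
  #15 pop 3: in=⊤ → ⊤ (no change)
  #16 pop 5: in=⊤ → ⊤ (was 4); enqueue [3]
  #17 pop 4: in=⊤ → ⊤ (no change)
  #18 pop 0: in=⊤ → ⊤ (no change)
  #19 pop 1: in=⊤ → ⊤ (no change)
  #20 pop 3: in=⊤ → ⊤ (no change)

Fixpoint:
  val[0] = ⊤
  val[1] = ⊤
  val[2] = ⊤
  val[3] = ⊤
  val[4] = ⊤
  val[5] = ⊤

⊤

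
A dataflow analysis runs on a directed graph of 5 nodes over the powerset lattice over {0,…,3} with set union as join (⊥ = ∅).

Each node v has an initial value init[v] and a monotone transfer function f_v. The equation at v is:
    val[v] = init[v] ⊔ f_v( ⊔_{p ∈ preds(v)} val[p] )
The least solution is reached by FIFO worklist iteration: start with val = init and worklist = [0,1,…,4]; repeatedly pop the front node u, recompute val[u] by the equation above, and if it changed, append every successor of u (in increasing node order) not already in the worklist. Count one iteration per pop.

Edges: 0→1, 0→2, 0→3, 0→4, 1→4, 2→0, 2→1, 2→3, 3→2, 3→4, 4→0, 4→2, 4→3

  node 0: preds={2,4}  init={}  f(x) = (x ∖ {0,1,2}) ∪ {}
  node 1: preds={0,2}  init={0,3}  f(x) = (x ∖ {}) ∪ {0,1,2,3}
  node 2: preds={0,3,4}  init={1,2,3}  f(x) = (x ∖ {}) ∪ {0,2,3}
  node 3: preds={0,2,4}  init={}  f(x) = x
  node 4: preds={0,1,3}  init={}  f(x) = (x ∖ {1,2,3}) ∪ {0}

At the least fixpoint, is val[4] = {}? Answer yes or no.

no

Trace (9 dequeues):
  [1] u=0 | in {1,2,3} | out {3} | prev {} | push {}
  [2] u=1 | in {1,2,3} | out {0,1,2,3} | prev {0,3} | push {}
  [3] u=2 | in {3} | out {0,1,2,3} | prev {1,2,3} | push {0,1}
  [4] u=3 | in {0,1,2,3} | out {0,1,2,3} | prev {} | push {2}
  [5] u=4 | in {0,1,2,3} | out {0} | prev {} | push {3}
  [6] u=0 | in {0,1,2,3} | out {3} | ==
  [7] u=1 | in {0,1,2,3} | out {0,1,2,3} | ==
  [8] u=2 | in {0,1,2,3} | out {0,1,2,3} | ==
  [9] u=3 | in {0,1,2,3} | out {0,1,2,3} | ==

Converged values:
  [0] {3}
  [1] {0,1,2,3}
  [2] {0,1,2,3}
  [3] {0,1,2,3}
  [4] {0}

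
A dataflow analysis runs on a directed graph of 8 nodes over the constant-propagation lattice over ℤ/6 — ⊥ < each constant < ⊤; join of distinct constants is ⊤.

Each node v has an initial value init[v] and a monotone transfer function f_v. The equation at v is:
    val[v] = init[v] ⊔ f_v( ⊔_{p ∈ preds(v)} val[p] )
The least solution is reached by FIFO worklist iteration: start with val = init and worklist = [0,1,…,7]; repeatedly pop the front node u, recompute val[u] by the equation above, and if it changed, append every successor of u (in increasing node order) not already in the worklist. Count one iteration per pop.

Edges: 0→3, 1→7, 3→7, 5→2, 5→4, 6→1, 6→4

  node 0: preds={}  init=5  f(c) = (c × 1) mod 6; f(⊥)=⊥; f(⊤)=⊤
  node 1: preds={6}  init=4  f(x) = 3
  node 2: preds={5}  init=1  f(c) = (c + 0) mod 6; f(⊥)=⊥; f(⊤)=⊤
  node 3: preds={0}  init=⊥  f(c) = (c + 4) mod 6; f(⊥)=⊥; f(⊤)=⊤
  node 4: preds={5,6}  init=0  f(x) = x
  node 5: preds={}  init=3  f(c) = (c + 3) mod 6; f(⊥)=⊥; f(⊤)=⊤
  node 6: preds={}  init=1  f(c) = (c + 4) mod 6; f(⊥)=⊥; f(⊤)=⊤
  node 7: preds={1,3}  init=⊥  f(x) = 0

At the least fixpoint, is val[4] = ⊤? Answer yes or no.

yes

Worklist (8 pops):
  #1 pop 0: in=⊥ → 5 (no change)
  #2 pop 1: in=1 → ⊤ (was 4); enqueue []
  #3 pop 2: in=3 → ⊤ (was 1); enqueue []
  #4 pop 3: in=5 → 3 (was ⊥); enqueue []
  #5 pop 4: in=⊤ → ⊤ (was 0); enqueue []
  #6 pop 5: in=⊥ → 3 (no change)
  #7 pop 6: in=⊥ → 1 (no change)
  #8 pop 7: in=⊤ → 0 (was ⊥); enqueue []

Fixpoint:
  val[0] = 5
  val[1] = ⊤
  val[2] = ⊤
  val[3] = 3
  val[4] = ⊤
  val[5] = 3
  val[6] = 1
  val[7] = 0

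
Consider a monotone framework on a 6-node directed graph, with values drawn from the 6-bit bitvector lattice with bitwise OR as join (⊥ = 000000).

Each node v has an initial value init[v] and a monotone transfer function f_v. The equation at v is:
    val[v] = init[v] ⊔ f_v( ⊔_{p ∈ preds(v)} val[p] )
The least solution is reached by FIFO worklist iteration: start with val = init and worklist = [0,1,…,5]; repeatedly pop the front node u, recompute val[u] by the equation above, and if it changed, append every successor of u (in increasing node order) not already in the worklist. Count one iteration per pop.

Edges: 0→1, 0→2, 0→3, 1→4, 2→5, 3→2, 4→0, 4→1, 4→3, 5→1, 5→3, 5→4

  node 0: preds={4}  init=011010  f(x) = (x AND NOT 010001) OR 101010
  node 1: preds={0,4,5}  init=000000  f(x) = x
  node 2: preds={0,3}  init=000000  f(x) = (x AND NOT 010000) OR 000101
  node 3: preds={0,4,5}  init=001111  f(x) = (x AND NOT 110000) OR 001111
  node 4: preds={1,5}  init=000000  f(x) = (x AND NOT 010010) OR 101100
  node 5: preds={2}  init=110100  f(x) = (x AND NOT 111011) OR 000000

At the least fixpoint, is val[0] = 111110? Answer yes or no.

yes

Worklist (10 pops):
  #1 pop 0: in=000000 → 111010 (was 011010); enqueue []
  #2 pop 1: in=111110 → 111110 (was 000000); enqueue []
  #3 pop 2: in=111111 → 101111 (was 000000); enqueue []
  #4 pop 3: in=111110 → 001111 (no change)
  #5 pop 4: in=111110 → 101100 (was 000000); enqueue [0,1,3]
  #6 pop 5: in=101111 → 110100 (no change)
  #7 pop 0: in=101100 → 111110 (was 111010); enqueue [2]
  #8 pop 1: in=111110 → 111110 (no change)
  #9 pop 3: in=111110 → 001111 (no change)
  #10 pop 2: in=111111 → 101111 (no change)

Fixpoint:
  val[0] = 111110
  val[1] = 111110
  val[2] = 101111
  val[3] = 001111
  val[4] = 101100
  val[5] = 110100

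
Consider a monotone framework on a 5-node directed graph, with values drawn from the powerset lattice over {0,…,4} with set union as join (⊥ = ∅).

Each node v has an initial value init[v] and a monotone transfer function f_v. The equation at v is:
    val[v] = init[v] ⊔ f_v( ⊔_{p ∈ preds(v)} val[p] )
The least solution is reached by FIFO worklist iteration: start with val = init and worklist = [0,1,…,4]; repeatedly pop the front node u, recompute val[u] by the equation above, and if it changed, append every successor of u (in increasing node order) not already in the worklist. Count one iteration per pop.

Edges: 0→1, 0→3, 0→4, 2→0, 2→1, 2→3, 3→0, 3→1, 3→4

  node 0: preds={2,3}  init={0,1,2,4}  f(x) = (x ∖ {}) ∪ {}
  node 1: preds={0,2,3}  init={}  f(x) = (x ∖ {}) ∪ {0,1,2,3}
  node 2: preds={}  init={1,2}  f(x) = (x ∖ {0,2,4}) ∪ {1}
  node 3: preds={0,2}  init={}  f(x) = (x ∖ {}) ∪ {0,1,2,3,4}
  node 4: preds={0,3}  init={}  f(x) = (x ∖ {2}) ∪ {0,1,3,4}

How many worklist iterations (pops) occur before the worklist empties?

Iteration log — 9 steps:
  step 1. node 0  ⊔preds={1,2}  new={0,1,2,4}  stable
  step 2. node 1  ⊔preds={0,1,2,4}  new={0,1,2,3,4}  old={}  +wl: 
  step 3. node 2  ⊔preds={}  new={1,2}  stable
  step 4. node 3  ⊔preds={0,1,2,4}  new={0,1,2,3,4}  old={}  +wl: 0,1
  step 5. node 4  ⊔preds={0,1,2,3,4}  new={0,1,3,4}  old={}  +wl: 
  step 6. node 0  ⊔preds={0,1,2,3,4}  new={0,1,2,3,4}  old={0,1,2,4}  +wl: 3,4
  step 7. node 1  ⊔preds={0,1,2,3,4}  new={0,1,2,3,4}  stable
  step 8. node 3  ⊔preds={0,1,2,3,4}  new={0,1,2,3,4}  stable
  step 9. node 4  ⊔preds={0,1,2,3,4}  new={0,1,3,4}  stable

Least fixpoint reached:
  node 0: {0,1,2,3,4}
  node 1: {0,1,2,3,4}
  node 2: {1,2}
  node 3: {0,1,2,3,4}
  node 4: {0,1,3,4}

9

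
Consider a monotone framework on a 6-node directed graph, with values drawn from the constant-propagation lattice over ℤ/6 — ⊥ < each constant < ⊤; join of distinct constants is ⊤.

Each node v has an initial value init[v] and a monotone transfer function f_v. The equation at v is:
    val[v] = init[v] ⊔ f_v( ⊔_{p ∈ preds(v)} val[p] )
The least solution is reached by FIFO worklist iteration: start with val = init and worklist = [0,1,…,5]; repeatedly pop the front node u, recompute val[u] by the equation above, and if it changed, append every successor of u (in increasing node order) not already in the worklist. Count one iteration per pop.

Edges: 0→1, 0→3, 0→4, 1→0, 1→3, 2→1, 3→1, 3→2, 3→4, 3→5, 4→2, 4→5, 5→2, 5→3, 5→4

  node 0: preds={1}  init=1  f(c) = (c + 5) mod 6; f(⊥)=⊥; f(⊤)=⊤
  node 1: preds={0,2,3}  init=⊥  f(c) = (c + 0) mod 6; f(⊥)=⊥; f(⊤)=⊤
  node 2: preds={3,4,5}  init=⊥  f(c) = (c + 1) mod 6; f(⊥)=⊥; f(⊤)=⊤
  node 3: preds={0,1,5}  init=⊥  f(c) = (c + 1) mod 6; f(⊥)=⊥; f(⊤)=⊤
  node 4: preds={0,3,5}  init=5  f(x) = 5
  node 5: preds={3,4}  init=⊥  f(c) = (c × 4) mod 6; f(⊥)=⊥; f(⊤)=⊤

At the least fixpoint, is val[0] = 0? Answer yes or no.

no

Iteration log — 15 steps:
  step 1. node 0  ⊔preds=⊥  new=1  stable
  step 2. node 1  ⊔preds=1  new=1  old=⊥  +wl: 0
  step 3. node 2  ⊔preds=5  new=0  old=⊥  +wl: 1
  step 4. node 3  ⊔preds=1  new=2  old=⊥  +wl: 2
  step 5. node 4  ⊔preds=⊤  new=5  stable
  step 6. node 5  ⊔preds=⊤  new=⊤  old=⊥  +wl: 3,4
  step 7. node 0  ⊔preds=1  new=⊤  old=1  +wl: 
  step 8. node 1  ⊔preds=⊤  new=⊤  old=1  +wl: 0
  step 9. node 2  ⊔preds=⊤  new=⊤  old=0  +wl: 1
  step 10. node 3  ⊔preds=⊤  new=⊤  old=2  +wl: 2,5
  step 11. node 4  ⊔preds=⊤  new=5  stable
  step 12. node 0  ⊔preds=⊤  new=⊤  stable
  step 13. node 1  ⊔preds=⊤  new=⊤  stable
  step 14. node 2  ⊔preds=⊤  new=⊤  stable
  step 15. node 5  ⊔preds=⊤  new=⊤  stable

Least fixpoint reached:
  node 0: ⊤
  node 1: ⊤
  node 2: ⊤
  node 3: ⊤
  node 4: 5
  node 5: ⊤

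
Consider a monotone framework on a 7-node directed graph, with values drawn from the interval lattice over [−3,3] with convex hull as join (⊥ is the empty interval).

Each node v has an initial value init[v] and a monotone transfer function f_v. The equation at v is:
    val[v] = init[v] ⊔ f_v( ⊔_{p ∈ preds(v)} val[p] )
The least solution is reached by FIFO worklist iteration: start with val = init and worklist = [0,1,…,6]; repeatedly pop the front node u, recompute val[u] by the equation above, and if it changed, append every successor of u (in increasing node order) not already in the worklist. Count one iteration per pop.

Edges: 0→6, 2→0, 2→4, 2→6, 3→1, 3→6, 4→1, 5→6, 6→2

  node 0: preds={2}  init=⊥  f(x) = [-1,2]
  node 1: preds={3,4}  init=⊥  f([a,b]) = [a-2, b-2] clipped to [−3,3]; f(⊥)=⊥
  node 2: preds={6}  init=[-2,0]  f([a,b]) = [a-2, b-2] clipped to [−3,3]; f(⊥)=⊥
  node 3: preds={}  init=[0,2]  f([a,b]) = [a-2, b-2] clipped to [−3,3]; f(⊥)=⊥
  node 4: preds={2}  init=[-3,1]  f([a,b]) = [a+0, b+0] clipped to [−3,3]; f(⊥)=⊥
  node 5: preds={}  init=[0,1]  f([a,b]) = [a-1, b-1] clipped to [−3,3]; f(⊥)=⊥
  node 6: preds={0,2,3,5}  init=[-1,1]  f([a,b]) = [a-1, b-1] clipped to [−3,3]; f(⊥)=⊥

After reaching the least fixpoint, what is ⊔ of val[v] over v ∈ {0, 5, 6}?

Iteration log — 9 steps:
  step 1. node 0  ⊔preds=[-2,0]  new=[-1,2]  old=⊥  +wl: 
  step 2. node 1  ⊔preds=[-3,2]  new=[-3,0]  old=⊥  +wl: 
  step 3. node 2  ⊔preds=[-1,1]  new=[-3,0]  old=[-2,0]  +wl: 0
  step 4. node 3  ⊔preds=⊥  new=[0,2]  stable
  step 5. node 4  ⊔preds=[-3,0]  new=[-3,1]  stable
  step 6. node 5  ⊔preds=⊥  new=[0,1]  stable
  step 7. node 6  ⊔preds=[-3,2]  new=[-3,1]  old=[-1,1]  +wl: 2
  step 8. node 0  ⊔preds=[-3,0]  new=[-1,2]  stable
  step 9. node 2  ⊔preds=[-3,1]  new=[-3,0]  stable

Least fixpoint reached:
  node 0: [-1,2]
  node 1: [-3,0]
  node 2: [-3,0]
  node 3: [0,2]
  node 4: [-3,1]
  node 5: [0,1]
  node 6: [-3,1]

[-3,2]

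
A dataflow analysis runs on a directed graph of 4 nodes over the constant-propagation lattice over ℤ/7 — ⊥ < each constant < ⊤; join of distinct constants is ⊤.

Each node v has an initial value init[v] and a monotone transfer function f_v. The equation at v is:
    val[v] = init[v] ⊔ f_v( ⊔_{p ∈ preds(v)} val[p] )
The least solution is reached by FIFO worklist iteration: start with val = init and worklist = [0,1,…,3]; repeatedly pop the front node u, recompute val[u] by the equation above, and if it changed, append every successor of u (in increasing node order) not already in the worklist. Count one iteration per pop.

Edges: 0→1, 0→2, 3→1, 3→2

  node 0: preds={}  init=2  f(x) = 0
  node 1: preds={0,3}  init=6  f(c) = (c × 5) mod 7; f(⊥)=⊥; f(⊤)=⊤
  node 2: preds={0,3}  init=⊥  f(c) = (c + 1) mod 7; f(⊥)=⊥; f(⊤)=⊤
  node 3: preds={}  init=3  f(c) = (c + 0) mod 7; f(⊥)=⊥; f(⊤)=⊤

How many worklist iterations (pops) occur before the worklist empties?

Worklist (4 pops):
  #1 pop 0: in=⊥ → ⊤ (was 2); enqueue []
  #2 pop 1: in=⊤ → ⊤ (was 6); enqueue []
  #3 pop 2: in=⊤ → ⊤ (was ⊥); enqueue []
  #4 pop 3: in=⊥ → 3 (no change)

Fixpoint:
  val[0] = ⊤
  val[1] = ⊤
  val[2] = ⊤
  val[3] = 3

4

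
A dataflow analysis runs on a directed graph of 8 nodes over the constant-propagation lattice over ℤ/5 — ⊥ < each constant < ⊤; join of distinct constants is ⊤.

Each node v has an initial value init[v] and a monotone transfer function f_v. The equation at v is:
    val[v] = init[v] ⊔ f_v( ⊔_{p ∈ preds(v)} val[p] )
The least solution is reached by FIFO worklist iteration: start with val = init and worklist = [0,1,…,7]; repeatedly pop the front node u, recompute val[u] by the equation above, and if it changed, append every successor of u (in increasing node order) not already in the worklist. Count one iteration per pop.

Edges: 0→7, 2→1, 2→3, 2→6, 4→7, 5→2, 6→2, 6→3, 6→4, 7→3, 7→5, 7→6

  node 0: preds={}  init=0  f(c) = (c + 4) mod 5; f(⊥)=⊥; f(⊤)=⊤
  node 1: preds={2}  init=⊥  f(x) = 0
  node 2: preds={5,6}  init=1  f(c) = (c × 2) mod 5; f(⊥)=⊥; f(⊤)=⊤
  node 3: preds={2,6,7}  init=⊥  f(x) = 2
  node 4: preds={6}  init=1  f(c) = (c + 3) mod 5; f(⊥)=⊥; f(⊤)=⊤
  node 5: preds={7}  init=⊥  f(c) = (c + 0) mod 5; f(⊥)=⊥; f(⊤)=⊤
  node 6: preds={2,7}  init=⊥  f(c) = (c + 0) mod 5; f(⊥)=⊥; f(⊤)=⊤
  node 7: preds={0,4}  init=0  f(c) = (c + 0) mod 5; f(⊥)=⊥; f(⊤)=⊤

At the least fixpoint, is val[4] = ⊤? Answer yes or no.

Iteration log — 16 steps:
  step 1. node 0  ⊔preds=⊥  new=0  stable
  step 2. node 1  ⊔preds=1  new=0  old=⊥  +wl: 
  step 3. node 2  ⊔preds=⊥  new=1  stable
  step 4. node 3  ⊔preds=⊤  new=2  old=⊥  +wl: 
  step 5. node 4  ⊔preds=⊥  new=1  stable
  step 6. node 5  ⊔preds=0  new=0  old=⊥  +wl: 2
  step 7. node 6  ⊔preds=⊤  new=⊤  old=⊥  +wl: 3,4
  step 8. node 7  ⊔preds=⊤  new=⊤  old=0  +wl: 5,6
  step 9. node 2  ⊔preds=⊤  new=⊤  old=1  +wl: 1
  step 10. node 3  ⊔preds=⊤  new=2  stable
  step 11. node 4  ⊔preds=⊤  new=⊤  old=1  +wl: 7
  step 12. node 5  ⊔preds=⊤  new=⊤  old=0  +wl: 2
  step 13. node 6  ⊔preds=⊤  new=⊤  stable
  step 14. node 1  ⊔preds=⊤  new=0  stable
  step 15. node 7  ⊔preds=⊤  new=⊤  stable
  step 16. node 2  ⊔preds=⊤  new=⊤  stable

Least fixpoint reached:
  node 0: 0
  node 1: 0
  node 2: ⊤
  node 3: 2
  node 4: ⊤
  node 5: ⊤
  node 6: ⊤
  node 7: ⊤

yes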